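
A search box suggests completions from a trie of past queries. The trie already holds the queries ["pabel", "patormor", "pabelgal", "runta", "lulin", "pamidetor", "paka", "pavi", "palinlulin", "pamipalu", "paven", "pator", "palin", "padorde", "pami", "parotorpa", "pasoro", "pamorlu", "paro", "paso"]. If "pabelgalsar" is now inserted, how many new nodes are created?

3

The longest prefix of "pabelgalsar" already in the trie is "pabelgal" (length 8).
New nodes needed: |"pabelgalsar"| − 8 = 11 − 8 = 3.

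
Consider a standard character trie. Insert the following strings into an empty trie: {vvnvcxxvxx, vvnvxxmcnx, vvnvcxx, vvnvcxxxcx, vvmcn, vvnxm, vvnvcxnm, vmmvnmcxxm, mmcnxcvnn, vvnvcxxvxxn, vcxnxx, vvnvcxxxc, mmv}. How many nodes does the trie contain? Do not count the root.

For each word, the new-node count is its length minus the longest prefix already in the trie:
  "vvnvcxxvxx" → 10 new (v, v, n, v, c, x, x, v, x, x)
  "vvnvxxmcnx" → prefix "vvnv" already present; 6 new (x, x, m, c, n, x)
  "vvnvcxx" → prefix "vvnvcxx" already present; 0 new (none)
  "vvnvcxxxcx" → prefix "vvnvcxx" already present; 3 new (x, c, x)
  "vvmcn" → prefix "vv" already present; 3 new (m, c, n)
  "vvnxm" → prefix "vvn" already present; 2 new (x, m)
  "vvnvcxnm" → prefix "vvnvcx" already present; 2 new (n, m)
  "vmmvnmcxxm" → prefix "v" already present; 9 new (m, m, v, n, m, c, x, x, m)
  "mmcnxcvnn" → 9 new (m, m, c, n, x, c, v, n, n)
  "vvnvcxxvxxn" → prefix "vvnvcxxvxx" already present; 1 new (n)
  "vcxnxx" → prefix "v" already present; 5 new (c, x, n, x, x)
  "vvnvcxxxc" → prefix "vvnvcxxxc" already present; 0 new (none)
  "mmv" → prefix "mm" already present; 1 new (v)
Total nodes = 10 + 6 + 0 + 3 + 3 + 2 + 2 + 9 + 9 + 1 + 5 + 0 + 1 = 51

51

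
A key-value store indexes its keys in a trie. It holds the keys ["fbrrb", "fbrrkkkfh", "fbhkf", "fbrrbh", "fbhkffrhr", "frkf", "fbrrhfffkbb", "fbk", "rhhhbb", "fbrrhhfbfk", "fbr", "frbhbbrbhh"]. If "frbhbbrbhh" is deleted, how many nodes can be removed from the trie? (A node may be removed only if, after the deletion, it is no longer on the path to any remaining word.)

8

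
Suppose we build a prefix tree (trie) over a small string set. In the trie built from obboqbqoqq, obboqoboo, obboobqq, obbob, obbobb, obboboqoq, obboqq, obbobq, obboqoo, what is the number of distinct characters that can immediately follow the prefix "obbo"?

The children of the "obbo" node are the distinct next characters among strings starting with "obbo".
Characters that immediately follow "obbo" among the stored strings: {b, o, q}.
That node has 3 child edges.

3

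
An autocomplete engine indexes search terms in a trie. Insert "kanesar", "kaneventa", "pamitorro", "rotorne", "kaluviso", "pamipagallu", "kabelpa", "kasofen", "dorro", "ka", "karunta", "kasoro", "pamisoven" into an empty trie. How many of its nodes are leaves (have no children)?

A leaf is a node with no children — equivalently, the end of a word that is not a proper prefix of any other stored word.
Those words: "dorro", "kabelpa", "kaluviso", "kanesar", "kaneventa", "karunta", "kasofen", "kasoro", "pamipagallu", "pamisoven", "pamitorro", "rotorne"
Leaf count: 12

12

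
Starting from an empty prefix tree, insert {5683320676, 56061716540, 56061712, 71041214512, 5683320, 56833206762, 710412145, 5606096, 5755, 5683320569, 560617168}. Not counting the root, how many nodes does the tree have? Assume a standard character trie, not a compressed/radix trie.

For each word, the new-node count is its length minus the longest prefix already in the trie:
  "5683320676" → 10 new (5, 6, 8, 3, 3, 2, 0, 6, 7, 6)
  "56061716540" → prefix "56" already present; 9 new (0, 6, 1, 7, 1, 6, 5, 4, 0)
  "56061712" → prefix "5606171" already present; 1 new (2)
  "71041214512" → 11 new (7, 1, 0, 4, 1, 2, 1, 4, 5, 1, 2)
  "5683320" → prefix "5683320" already present; 0 new (none)
  "56833206762" → prefix "5683320676" already present; 1 new (2)
  "710412145" → prefix "710412145" already present; 0 new (none)
  "5606096" → prefix "5606" already present; 3 new (0, 9, 6)
  "5755" → prefix "5" already present; 3 new (7, 5, 5)
  "5683320569" → prefix "5683320" already present; 3 new (5, 6, 9)
  "560617168" → prefix "56061716" already present; 1 new (8)
Total nodes = 10 + 9 + 1 + 11 + 0 + 1 + 0 + 3 + 3 + 3 + 1 = 42

42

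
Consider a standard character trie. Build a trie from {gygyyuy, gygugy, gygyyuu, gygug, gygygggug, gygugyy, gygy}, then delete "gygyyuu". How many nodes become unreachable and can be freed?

After clearing the end-marker at "gygyyuu", prune upward until reaching a node still needed by another word.
The suffix "u" (1 node) is used only by "gygyyuu"; the node for "gygyyu" still has the child "y", so pruning stops there.
Nodes removed: 1

1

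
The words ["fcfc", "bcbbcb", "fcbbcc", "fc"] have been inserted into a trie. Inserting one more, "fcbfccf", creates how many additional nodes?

Walking "fcbfccf" from the root, the first 3 characters ("fcb") follow existing edges; "f" is the first miss.
Each of the 4 remaining characters creates one node.

4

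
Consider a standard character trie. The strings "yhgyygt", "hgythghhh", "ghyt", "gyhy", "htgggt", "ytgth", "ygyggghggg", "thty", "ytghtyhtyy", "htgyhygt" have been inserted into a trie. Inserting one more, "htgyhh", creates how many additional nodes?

1

Walking "htgyhh" from the root, the first 5 characters ("htgyh") follow existing edges; "h" is the first miss.
So 6 − 5 = 1 new nodes.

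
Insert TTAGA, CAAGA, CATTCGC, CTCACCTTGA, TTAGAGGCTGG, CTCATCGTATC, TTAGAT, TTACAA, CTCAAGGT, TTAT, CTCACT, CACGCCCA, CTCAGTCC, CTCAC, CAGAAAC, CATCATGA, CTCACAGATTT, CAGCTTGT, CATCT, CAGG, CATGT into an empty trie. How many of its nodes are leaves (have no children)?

19

A leaf is a node with no children — equivalently, the end of a word that is not a proper prefix of any other stored word.
Those words: "CAAGA", "CACGCCCA", "CAGAAAC", "CAGCTTGT", "CAGG", "CATCATGA", "CATCT", "CATGT", "CATTCGC", "CTCAAGGT", "CTCACAGATTT", "CTCACCTTGA", "CTCACT", "CTCAGTCC", "CTCATCGTATC", "TTACAA", "TTAGAGGCTGG", "TTAGAT", "TTAT"
Leaf count: 19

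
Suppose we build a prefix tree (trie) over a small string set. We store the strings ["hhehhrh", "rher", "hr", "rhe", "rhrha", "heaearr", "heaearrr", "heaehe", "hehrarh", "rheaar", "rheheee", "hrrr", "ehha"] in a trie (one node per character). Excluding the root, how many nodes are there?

42

For each word, the new-node count is its length minus the longest prefix already in the trie:
  "hhehhrh" → 7 new (h, h, e, h, h, r, h)
  "rher" → 4 new (r, h, e, r)
  "hr" → prefix "h" already present; 1 new (r)
  "rhe" → prefix "rhe" already present; 0 new (none)
  "rhrha" → prefix "rh" already present; 3 new (r, h, a)
  "heaearr" → prefix "h" already present; 6 new (e, a, e, a, r, r)
  "heaearrr" → prefix "heaearr" already present; 1 new (r)
  "heaehe" → prefix "heae" already present; 2 new (h, e)
  "hehrarh" → prefix "he" already present; 5 new (h, r, a, r, h)
  "rheaar" → prefix "rhe" already present; 3 new (a, a, r)
  "rheheee" → prefix "rhe" already present; 4 new (h, e, e, e)
  "hrrr" → prefix "hr" already present; 2 new (r, r)
  "ehha" → 4 new (e, h, h, a)
Total nodes = 7 + 4 + 1 + 0 + 3 + 6 + 1 + 2 + 5 + 3 + 4 + 2 + 4 = 42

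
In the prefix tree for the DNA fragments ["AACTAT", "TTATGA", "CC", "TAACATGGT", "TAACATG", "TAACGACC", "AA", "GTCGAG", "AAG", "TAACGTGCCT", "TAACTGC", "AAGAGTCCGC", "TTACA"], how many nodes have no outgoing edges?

Leaves are exactly the stored words that no other stored word extends.
Those words: "AACTAT", "AAGAGTCCGC", "CC", "GTCGAG", "TAACATGGT", "TAACGACC", "TAACGTGCCT", "TAACTGC", "TTACA", "TTATGA"
Leaf count: 10

10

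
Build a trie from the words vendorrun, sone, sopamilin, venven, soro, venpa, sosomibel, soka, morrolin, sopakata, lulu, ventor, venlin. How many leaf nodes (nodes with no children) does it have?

A leaf is a node with no children — equivalently, the end of a word that is not a proper prefix of any other stored word.
Those words: "lulu", "morrolin", "soka", "sone", "sopakata", "sopamilin", "soro", "sosomibel", "vendorrun", "venlin", "venpa", "ventor", "venven"
Leaf count: 13

13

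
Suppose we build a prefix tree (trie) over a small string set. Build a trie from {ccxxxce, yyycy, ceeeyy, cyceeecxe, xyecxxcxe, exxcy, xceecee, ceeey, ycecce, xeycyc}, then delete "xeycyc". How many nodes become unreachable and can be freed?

5

Walk "xeycyc" from the leaf back toward the root, removing each node that no remaining word uses.
The suffix "eycyc" (5 nodes) is used only by "xeycyc"; the node for "x" still has the child "y", so pruning stops there.
Nodes removed: 5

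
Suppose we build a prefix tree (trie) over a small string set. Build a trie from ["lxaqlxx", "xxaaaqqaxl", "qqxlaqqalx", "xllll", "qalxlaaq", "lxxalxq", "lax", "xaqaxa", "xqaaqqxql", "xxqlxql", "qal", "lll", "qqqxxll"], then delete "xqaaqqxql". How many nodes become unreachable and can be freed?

8

After clearing the end-marker at "xqaaqqxql", prune upward until reaching a node still needed by another word.
The suffix "qaaqqxql" (8 nodes) is used only by "xqaaqqxql"; the node for "x" still has the child "x", so pruning stops there.
Nodes removed: 8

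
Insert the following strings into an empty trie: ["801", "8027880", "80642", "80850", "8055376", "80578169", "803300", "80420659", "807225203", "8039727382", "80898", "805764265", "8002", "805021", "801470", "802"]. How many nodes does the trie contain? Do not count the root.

For each word, the new-node count is its length minus the longest prefix already in the trie:
  "801" → 3 new (8, 0, 1)
  "8027880" → prefix "80" already present; 5 new (2, 7, 8, 8, 0)
  "80642" → prefix "80" already present; 3 new (6, 4, 2)
  "80850" → prefix "80" already present; 3 new (8, 5, 0)
  "8055376" → prefix "80" already present; 5 new (5, 5, 3, 7, 6)
  "80578169" → prefix "805" already present; 5 new (7, 8, 1, 6, 9)
  "803300" → prefix "80" already present; 4 new (3, 3, 0, 0)
  "80420659" → prefix "80" already present; 6 new (4, 2, 0, 6, 5, 9)
  "807225203" → prefix "80" already present; 7 new (7, 2, 2, 5, 2, 0, 3)
  "8039727382" → prefix "803" already present; 7 new (9, 7, 2, 7, 3, 8, 2)
  "80898" → prefix "808" already present; 2 new (9, 8)
  "805764265" → prefix "8057" already present; 5 new (6, 4, 2, 6, 5)
  "8002" → prefix "80" already present; 2 new (0, 2)
  "805021" → prefix "805" already present; 3 new (0, 2, 1)
  "801470" → prefix "801" already present; 3 new (4, 7, 0)
  "802" → prefix "802" already present; 0 new (none)
Total nodes = 3 + 5 + 3 + 3 + 5 + 5 + 4 + 6 + 7 + 7 + 2 + 5 + 2 + 3 + 3 + 0 = 63

63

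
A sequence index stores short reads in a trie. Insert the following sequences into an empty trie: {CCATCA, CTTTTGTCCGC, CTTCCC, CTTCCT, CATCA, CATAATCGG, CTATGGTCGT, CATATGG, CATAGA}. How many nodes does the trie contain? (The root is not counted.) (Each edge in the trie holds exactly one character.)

43

Insert word by word; a character creates a node only if that edge doesn't already exist:
  "CCATCA" → 6 new (C, C, A, T, C, A)
  "CTTTTGTCCGC" → prefix "C" already present; 10 new (T, T, T, T, G, T, C, C, G, C)
  "CTTCCC" → prefix "CTT" already present; 3 new (C, C, C)
  "CTTCCT" → prefix "CTTCC" already present; 1 new (T)
  "CATCA" → prefix "C" already present; 4 new (A, T, C, A)
  "CATAATCGG" → prefix "CAT" already present; 6 new (A, A, T, C, G, G)
  "CTATGGTCGT" → prefix "CT" already present; 8 new (A, T, G, G, T, C, G, T)
  "CATATGG" → prefix "CATA" already present; 3 new (T, G, G)
  "CATAGA" → prefix "CATA" already present; 2 new (G, A)
Total nodes = 6 + 10 + 3 + 1 + 4 + 6 + 8 + 3 + 2 = 43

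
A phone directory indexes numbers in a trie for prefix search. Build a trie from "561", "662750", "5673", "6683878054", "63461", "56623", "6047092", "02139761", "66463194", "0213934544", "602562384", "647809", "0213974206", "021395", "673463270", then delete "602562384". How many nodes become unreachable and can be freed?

7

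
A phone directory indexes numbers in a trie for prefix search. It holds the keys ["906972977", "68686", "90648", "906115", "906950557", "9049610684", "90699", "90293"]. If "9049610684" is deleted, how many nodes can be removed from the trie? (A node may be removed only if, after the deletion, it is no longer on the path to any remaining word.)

8

Walk "9049610684" from the leaf back toward the root, removing each node that no remaining word uses.
The suffix "49610684" (8 nodes) is used only by "9049610684"; the node for "90" still has the child "6", so pruning stops there.
Nodes removed: 8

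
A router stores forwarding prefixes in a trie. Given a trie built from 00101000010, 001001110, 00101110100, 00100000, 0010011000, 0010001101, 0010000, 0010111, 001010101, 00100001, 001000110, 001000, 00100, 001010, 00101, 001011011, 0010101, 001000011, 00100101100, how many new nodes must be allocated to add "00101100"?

1

"0010110" is already a path in the trie; the remaining "0" must be added.
So 8 − 7 = 1 new nodes.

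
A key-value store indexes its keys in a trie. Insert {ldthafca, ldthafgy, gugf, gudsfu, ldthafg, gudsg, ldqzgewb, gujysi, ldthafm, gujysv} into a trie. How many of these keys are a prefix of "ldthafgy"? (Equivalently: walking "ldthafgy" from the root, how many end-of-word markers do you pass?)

2

Check each prefix of "ldthafgy" against the stored set — each match is an end-marker on the path.
Prefixes of the query that are stored words: "ldthafg", "ldthafgy"
Count: 2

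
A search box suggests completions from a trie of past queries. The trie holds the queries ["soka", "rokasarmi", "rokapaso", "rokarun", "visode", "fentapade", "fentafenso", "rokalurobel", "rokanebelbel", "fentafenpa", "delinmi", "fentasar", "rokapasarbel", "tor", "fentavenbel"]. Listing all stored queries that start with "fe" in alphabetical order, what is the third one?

Filter for "fe…" and sort: "fentafenpa", "fentafenso", "fentapade", "fentasar", "fentavenbel"
Position 3: fentapade

fentapade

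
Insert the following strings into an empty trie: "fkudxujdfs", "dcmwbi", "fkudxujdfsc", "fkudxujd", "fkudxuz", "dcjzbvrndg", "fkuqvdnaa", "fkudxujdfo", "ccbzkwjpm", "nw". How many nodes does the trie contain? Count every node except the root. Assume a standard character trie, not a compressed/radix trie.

Count nodes per top-level branch (shared prefixes stored once):
  'c'-branch (ccbzkwjpm): 9 nodes
  'd'-branch (dcjzbvrndg, dcmwbi): 14 nodes
  'f'-branch (fkudxujd, fkudxujdfo, fkudxujdfs, fkudxujdfsc, fkudxuz, fkuqvdnaa): 19 nodes
  'n'-branch (nw): 2 nodes
Sum: 44

44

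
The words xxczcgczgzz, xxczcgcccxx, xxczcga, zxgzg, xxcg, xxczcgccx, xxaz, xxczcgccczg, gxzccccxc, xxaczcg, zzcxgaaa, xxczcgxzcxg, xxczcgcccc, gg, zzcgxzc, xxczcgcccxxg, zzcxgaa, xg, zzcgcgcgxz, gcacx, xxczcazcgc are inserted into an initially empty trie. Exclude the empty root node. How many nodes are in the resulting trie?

Trace insertions, counting only characters that open a new branch:
  "xxczcgczgzz" → 11 new (x, x, c, z, c, g, c, z, g, z, z)
  "xxczcgcccxx" → prefix "xxczcgc" already present; 4 new (c, c, x, x)
  "xxczcga" → prefix "xxczcg" already present; 1 new (a)
  "zxgzg" → 5 new (z, x, g, z, g)
  "xxcg" → prefix "xxc" already present; 1 new (g)
  "xxczcgccx" → prefix "xxczcgcc" already present; 1 new (x)
  "xxaz" → prefix "xx" already present; 2 new (a, z)
  "xxczcgccczg" → prefix "xxczcgccc" already present; 2 new (z, g)
  "gxzccccxc" → 9 new (g, x, z, c, c, c, c, x, c)
  "xxaczcg" → prefix "xxa" already present; 4 new (c, z, c, g)
  "zzcxgaaa" → prefix "z" already present; 7 new (z, c, x, g, a, a, a)
  "xxczcgxzcxg" → prefix "xxczcg" already present; 5 new (x, z, c, x, g)
  "xxczcgcccc" → prefix "xxczcgccc" already present; 1 new (c)
  "gg" → prefix "g" already present; 1 new (g)
  "zzcgxzc" → prefix "zzc" already present; 4 new (g, x, z, c)
  "xxczcgcccxxg" → prefix "xxczcgcccxx" already present; 1 new (g)
  "zzcxgaa" → prefix "zzcxgaa" already present; 0 new (none)
  "xg" → prefix "x" already present; 1 new (g)
  "zzcgcgcgxz" → prefix "zzcg" already present; 6 new (c, g, c, g, x, z)
  "gcacx" → prefix "g" already present; 4 new (c, a, c, x)
  "xxczcazcgc" → prefix "xxczc" already present; 5 new (a, z, c, g, c)
Total nodes = 11 + 4 + 1 + 5 + 1 + 1 + 2 + 2 + 9 + 4 + 7 + 5 + 1 + 1 + 4 + 1 + 0 + 1 + 6 + 4 + 5 = 75

75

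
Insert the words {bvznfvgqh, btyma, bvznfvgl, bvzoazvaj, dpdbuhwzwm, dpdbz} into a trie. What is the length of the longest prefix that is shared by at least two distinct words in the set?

The deepest shared node is where two words last agree before diverging.
e.g. "bvznfvgl" and "bvznfvgqh" share the prefix "bvznfvg" of length 7; no pair shares a longer one.
Longest shared-prefix length: 7

7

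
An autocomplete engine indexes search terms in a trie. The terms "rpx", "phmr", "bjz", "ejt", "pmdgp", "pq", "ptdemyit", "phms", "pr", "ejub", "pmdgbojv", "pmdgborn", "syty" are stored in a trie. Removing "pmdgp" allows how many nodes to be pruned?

Walk "pmdgp" from the leaf back toward the root, removing each node that no remaining word uses.
The suffix "p" (1 node) is used only by "pmdgp"; the node for "pmdg" still has the child "b", so pruning stops there.
Nodes removed: 1

1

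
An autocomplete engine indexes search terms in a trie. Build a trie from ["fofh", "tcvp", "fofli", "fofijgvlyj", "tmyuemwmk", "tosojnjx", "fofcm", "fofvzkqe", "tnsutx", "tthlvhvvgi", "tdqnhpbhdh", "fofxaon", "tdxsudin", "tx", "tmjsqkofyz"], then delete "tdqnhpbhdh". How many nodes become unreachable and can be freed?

Walk "tdqnhpbhdh" from the leaf back toward the root, removing each node that no remaining word uses.
The suffix "qnhpbhdh" (8 nodes) is used only by "tdqnhpbhdh"; the node for "td" still has the child "x", so pruning stops there.
Nodes removed: 8

8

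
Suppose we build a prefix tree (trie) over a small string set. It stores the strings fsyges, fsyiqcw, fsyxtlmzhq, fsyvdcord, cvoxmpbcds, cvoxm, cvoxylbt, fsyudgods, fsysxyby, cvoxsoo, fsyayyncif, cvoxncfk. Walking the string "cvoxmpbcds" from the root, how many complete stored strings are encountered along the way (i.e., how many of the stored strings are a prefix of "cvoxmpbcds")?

2

Traverse "cvoxmpbcds" character by character; count nodes along the way that are marked as word ends.
Prefixes of the query that are stored words: "cvoxm", "cvoxmpbcds"
Count: 2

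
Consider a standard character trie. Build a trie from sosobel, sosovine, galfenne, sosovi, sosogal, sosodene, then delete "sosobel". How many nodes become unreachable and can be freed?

3

A node on "sosobel"'s path can go only if nothing else ends at it or branches off below it.
The suffix "bel" (3 nodes) is used only by "sosobel"; the node for "soso" still has the child "v", so pruning stops there.
Nodes removed: 3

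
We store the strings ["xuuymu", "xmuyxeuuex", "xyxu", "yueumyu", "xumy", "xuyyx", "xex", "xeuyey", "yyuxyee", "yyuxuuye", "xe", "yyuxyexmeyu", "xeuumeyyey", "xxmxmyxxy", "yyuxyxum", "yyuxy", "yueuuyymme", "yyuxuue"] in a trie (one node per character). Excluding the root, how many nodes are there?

76

For each word, the new-node count is its length minus the longest prefix already in the trie:
  "xuuymu" → 6 new (x, u, u, y, m, u)
  "xmuyxeuuex" → prefix "x" already present; 9 new (m, u, y, x, e, u, u, e, x)
  "xyxu" → prefix "x" already present; 3 new (y, x, u)
  "yueumyu" → 7 new (y, u, e, u, m, y, u)
  "xumy" → prefix "xu" already present; 2 new (m, y)
  "xuyyx" → prefix "xu" already present; 3 new (y, y, x)
  "xex" → prefix "x" already present; 2 new (e, x)
  "xeuyey" → prefix "xe" already present; 4 new (u, y, e, y)
  "yyuxyee" → prefix "y" already present; 6 new (y, u, x, y, e, e)
  "yyuxuuye" → prefix "yyux" already present; 4 new (u, u, y, e)
  "xe" → prefix "xe" already present; 0 new (none)
  "yyuxyexmeyu" → prefix "yyuxye" already present; 5 new (x, m, e, y, u)
  "xeuumeyyey" → prefix "xeu" already present; 7 new (u, m, e, y, y, e, y)
  "xxmxmyxxy" → prefix "x" already present; 8 new (x, m, x, m, y, x, x, y)
  "yyuxyxum" → prefix "yyuxy" already present; 3 new (x, u, m)
  "yyuxy" → prefix "yyuxy" already present; 0 new (none)
  "yueuuyymme" → prefix "yueu" already present; 6 new (u, y, y, m, m, e)
  "yyuxuue" → prefix "yyuxuu" already present; 1 new (e)
Total nodes = 6 + 9 + 3 + 7 + 2 + 3 + 2 + 4 + 6 + 4 + 0 + 5 + 7 + 8 + 3 + 0 + 6 + 1 = 76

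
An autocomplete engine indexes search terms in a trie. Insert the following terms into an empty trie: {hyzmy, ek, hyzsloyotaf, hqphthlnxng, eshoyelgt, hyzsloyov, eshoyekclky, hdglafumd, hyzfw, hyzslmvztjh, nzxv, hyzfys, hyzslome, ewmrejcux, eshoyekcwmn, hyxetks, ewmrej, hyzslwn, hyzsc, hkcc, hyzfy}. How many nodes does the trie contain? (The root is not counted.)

Insert word by word; a character creates a node only if that edge doesn't already exist:
  "hyzmy" → 5 new (h, y, z, m, y)
  "ek" → 2 new (e, k)
  "hyzsloyotaf" → prefix "hyz" already present; 8 new (s, l, o, y, o, t, a, f)
  "hqphthlnxng" → prefix "h" already present; 10 new (q, p, h, t, h, l, n, x, n, g)
  "eshoyelgt" → prefix "e" already present; 8 new (s, h, o, y, e, l, g, t)
  "hyzsloyov" → prefix "hyzsloyo" already present; 1 new (v)
  "eshoyekclky" → prefix "eshoye" already present; 5 new (k, c, l, k, y)
  "hdglafumd" → prefix "h" already present; 8 new (d, g, l, a, f, u, m, d)
  "hyzfw" → prefix "hyz" already present; 2 new (f, w)
  "hyzslmvztjh" → prefix "hyzsl" already present; 6 new (m, v, z, t, j, h)
  "nzxv" → 4 new (n, z, x, v)
  "hyzfys" → prefix "hyzf" already present; 2 new (y, s)
  "hyzslome" → prefix "hyzslo" already present; 2 new (m, e)
  "ewmrejcux" → prefix "e" already present; 8 new (w, m, r, e, j, c, u, x)
  "eshoyekcwmn" → prefix "eshoyekc" already present; 3 new (w, m, n)
  "hyxetks" → prefix "hy" already present; 5 new (x, e, t, k, s)
  "ewmrej" → prefix "ewmrej" already present; 0 new (none)
  "hyzslwn" → prefix "hyzsl" already present; 2 new (w, n)
  "hyzsc" → prefix "hyzs" already present; 1 new (c)
  "hkcc" → prefix "h" already present; 3 new (k, c, c)
  "hyzfy" → prefix "hyzfy" already present; 0 new (none)
Total nodes = 5 + 2 + 8 + 10 + 8 + 1 + 5 + 8 + 2 + 6 + 4 + 2 + 2 + 8 + 3 + 5 + 0 + 2 + 1 + 3 + 0 = 85

85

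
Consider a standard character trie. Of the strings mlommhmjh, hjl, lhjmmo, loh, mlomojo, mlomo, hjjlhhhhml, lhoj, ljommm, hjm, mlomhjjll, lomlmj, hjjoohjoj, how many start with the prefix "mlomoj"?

1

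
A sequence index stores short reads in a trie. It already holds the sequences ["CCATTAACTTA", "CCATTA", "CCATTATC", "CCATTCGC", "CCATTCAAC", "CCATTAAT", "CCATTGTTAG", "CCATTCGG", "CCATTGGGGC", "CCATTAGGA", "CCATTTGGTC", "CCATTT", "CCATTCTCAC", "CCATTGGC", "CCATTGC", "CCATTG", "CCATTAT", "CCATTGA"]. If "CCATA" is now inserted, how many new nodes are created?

The longest prefix of "CCATA" already in the trie is "CCAT" (length 4).
New nodes needed: |"CCATA"| − 4 = 5 − 4 = 1.

1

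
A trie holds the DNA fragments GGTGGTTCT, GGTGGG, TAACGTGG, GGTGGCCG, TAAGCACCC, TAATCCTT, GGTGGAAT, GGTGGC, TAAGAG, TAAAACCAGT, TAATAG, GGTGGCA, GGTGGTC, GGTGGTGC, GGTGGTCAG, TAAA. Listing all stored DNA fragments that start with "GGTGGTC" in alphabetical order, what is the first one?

GGTGGTC

Words with prefix "GGTGGTC", in lexicographic order: "GGTGGTC", "GGTGGTCAG"
Position 1: GGTGGTC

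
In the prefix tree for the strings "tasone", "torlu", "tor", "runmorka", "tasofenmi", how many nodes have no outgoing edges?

Leaves are exactly the stored words that no other stored word extends.
Those words: "runmorka", "tasofenmi", "tasone", "torlu"
Leaf count: 4

4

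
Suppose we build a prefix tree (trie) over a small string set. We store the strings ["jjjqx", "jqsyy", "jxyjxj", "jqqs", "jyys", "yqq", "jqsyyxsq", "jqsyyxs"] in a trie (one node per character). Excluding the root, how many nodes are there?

Trie structure (* marks end of a word):
(root)
├─ j
│  ├─ j
│  │  └─ j
│  │     └─ q
│  │        └─ x *
│  ├─ q
│  │  ├─ q
│  │  │  └─ s *
│  │  └─ s
│  │     └─ y
│  │        └─ y *
│  │           └─ x
│  │              └─ s *
│  │                 └─ q *
│  ├─ x
│  │  └─ y
│  │     └─ j
│  │        └─ x
│  │           └─ j *
│  └─ y
│     └─ y
│        └─ s *
└─ y
   └─ q
      └─ q *
Counting every labelled node above: 25.

25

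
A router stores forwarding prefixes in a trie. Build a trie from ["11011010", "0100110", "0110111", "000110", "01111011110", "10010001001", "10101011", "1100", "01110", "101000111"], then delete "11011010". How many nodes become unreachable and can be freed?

After clearing the end-marker at "11011010", prune upward until reaching a node still needed by another word.
The suffix "11010" (5 nodes) is used only by "11011010"; the node for "110" still has the child "0", so pruning stops there.
Nodes removed: 5

5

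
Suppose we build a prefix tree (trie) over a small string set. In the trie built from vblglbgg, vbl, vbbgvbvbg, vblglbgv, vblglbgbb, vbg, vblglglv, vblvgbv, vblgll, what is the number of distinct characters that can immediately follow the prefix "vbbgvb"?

1

Follow the path "vbbgvb" to its node, then look at its outgoing edges.
Distinct next characters after "vbbgvb": v.
That node has 1 child edge.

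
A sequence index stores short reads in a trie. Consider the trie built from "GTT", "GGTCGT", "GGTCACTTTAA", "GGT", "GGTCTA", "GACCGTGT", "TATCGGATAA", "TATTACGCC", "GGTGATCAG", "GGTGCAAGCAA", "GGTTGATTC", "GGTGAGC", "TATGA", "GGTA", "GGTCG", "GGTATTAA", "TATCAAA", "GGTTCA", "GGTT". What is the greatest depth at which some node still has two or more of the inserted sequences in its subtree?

5

Equivalently: take the maximum, over all pairs, of their longest common prefix length.
"GGTCG" and "GGTCGT" agree on "GGTCG" (5 characters) before diverging; nothing deeper is shared.
Longest shared-prefix length: 5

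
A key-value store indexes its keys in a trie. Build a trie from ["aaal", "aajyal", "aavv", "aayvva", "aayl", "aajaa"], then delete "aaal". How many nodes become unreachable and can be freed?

2

After clearing the end-marker at "aaal", prune upward until reaching a node still needed by another word.
The suffix "al" (2 nodes) is used only by "aaal"; the node for "aa" still has the child "j", so pruning stops there.
Nodes removed: 2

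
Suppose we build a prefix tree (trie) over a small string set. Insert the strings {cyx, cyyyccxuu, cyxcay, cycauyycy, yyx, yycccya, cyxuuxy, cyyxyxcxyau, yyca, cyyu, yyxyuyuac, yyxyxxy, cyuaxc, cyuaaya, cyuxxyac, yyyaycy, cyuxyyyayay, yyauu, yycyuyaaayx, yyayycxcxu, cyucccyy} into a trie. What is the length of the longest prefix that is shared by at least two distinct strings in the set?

Equivalently: take the maximum, over all pairs, of their longest common prefix length.
"cyuaaya" and "cyuaxc" agree on "cyua" (4 characters) before diverging; nothing deeper is shared.
Longest shared-prefix length: 4

4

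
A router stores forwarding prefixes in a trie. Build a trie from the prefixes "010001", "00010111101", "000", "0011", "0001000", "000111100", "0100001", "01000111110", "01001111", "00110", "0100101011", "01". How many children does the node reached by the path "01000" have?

Follow the path "01000" to its node, then look at its outgoing edges.
Characters that immediately follow "01000" among the stored strings: {0, 1}.
That node has 2 child edges.

2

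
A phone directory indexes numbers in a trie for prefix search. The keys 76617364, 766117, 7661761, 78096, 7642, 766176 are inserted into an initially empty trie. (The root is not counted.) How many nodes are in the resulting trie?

18

Trie structure (* marks end of a word):
(root)
└─ 7
   ├─ 6
   │  ├─ 4
   │  │  └─ 2 *
   │  └─ 6
   │     └─ 1
   │        ├─ 1
   │        │  └─ 7 *
   │        └─ 7
   │           ├─ 3
   │           │  └─ 6
   │           │     └─ 4 *
   │           └─ 6 *
   │              └─ 1 *
   └─ 8
      └─ 0
         └─ 9
            └─ 6 *
Counting every labelled node above: 18.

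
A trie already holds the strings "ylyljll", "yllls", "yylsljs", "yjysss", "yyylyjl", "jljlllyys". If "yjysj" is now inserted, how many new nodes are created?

1

Walking "yjysj" from the root, the first 4 characters ("yjys") follow existing edges; "j" is the first miss.
Each of the 1 remaining characters creates one node.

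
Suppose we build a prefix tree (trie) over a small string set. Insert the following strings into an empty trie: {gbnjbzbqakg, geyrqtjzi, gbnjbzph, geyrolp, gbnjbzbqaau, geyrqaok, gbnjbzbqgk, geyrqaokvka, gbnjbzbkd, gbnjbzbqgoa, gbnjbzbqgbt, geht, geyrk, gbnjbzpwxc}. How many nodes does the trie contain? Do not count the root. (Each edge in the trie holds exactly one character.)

For each word, the new-node count is its length minus the longest prefix already in the trie:
  "gbnjbzbqakg" → 11 new (g, b, n, j, b, z, b, q, a, k, g)
  "geyrqtjzi" → prefix "g" already present; 8 new (e, y, r, q, t, j, z, i)
  "gbnjbzph" → prefix "gbnjbz" already present; 2 new (p, h)
  "geyrolp" → prefix "geyr" already present; 3 new (o, l, p)
  "gbnjbzbqaau" → prefix "gbnjbzbqa" already present; 2 new (a, u)
  "geyrqaok" → prefix "geyrq" already present; 3 new (a, o, k)
  "gbnjbzbqgk" → prefix "gbnjbzbq" already present; 2 new (g, k)
  "geyrqaokvka" → prefix "geyrqaok" already present; 3 new (v, k, a)
  "gbnjbzbkd" → prefix "gbnjbzb" already present; 2 new (k, d)
  "gbnjbzbqgoa" → prefix "gbnjbzbqg" already present; 2 new (o, a)
  "gbnjbzbqgbt" → prefix "gbnjbzbqg" already present; 2 new (b, t)
  "geht" → prefix "ge" already present; 2 new (h, t)
  "geyrk" → prefix "geyr" already present; 1 new (k)
  "gbnjbzpwxc" → prefix "gbnjbzp" already present; 3 new (w, x, c)
Total nodes = 11 + 8 + 2 + 3 + 2 + 3 + 2 + 3 + 2 + 2 + 2 + 2 + 1 + 3 = 46

46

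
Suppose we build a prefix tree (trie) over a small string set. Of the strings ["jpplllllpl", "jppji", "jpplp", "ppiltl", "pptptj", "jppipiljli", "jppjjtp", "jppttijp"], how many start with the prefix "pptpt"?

1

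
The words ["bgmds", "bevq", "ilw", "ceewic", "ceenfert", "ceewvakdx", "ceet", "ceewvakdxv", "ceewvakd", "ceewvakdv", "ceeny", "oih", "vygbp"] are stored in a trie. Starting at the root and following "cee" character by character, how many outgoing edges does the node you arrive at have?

3

Walk "cee" from the root, arriving at one node.
Characters that immediately follow "cee" among the stored strings: {n, t, w}.
That node has 3 child edges.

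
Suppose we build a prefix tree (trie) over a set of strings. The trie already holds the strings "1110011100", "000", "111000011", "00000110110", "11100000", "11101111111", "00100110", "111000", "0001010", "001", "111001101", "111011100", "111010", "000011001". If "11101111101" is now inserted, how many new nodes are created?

Walking "11101111101" from the root, the first 9 characters ("111011111") follow existing edges; "0" is the first miss.
Each of the 2 remaining characters creates one node.

2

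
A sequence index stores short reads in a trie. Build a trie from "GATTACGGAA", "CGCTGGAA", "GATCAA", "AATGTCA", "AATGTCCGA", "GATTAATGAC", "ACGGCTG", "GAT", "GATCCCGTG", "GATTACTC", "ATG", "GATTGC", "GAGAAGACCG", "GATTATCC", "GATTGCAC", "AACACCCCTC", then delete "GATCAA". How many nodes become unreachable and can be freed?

2

A node on "GATCAA"'s path can go only if nothing else ends at it or branches off below it.
The suffix "AA" (2 nodes) is used only by "GATCAA"; the node for "GATC" still has the child "C", so pruning stops there.
Nodes removed: 2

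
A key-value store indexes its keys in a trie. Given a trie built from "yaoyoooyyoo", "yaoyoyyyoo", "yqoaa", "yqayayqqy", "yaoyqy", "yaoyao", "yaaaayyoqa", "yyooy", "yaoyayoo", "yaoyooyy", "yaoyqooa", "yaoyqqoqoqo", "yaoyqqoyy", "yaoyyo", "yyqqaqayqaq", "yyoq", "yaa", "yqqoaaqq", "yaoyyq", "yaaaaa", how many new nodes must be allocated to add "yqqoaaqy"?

Walking "yqqoaaqy" from the root, the first 7 characters ("yqqoaaq") follow existing edges; "y" is the first miss.
New nodes needed: |"yqqoaaqy"| − 7 = 8 − 7 = 1.

1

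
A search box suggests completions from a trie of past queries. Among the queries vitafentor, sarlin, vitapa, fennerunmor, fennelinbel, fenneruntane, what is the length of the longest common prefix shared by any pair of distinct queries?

The deepest shared node is where two words last agree before diverging.
"fennerunmor" and "fenneruntane" agree on "fennerun" (8 characters) before diverging; nothing deeper is shared.
Longest shared-prefix length: 8

8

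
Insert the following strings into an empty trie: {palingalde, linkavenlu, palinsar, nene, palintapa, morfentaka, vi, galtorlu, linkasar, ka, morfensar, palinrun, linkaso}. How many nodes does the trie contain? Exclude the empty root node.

For each word, the new-node count is its length minus the longest prefix already in the trie:
  "palingalde" → 10 new (p, a, l, i, n, g, a, l, d, e)
  "linkavenlu" → 10 new (l, i, n, k, a, v, e, n, l, u)
  "palinsar" → prefix "palin" already present; 3 new (s, a, r)
  "nene" → 4 new (n, e, n, e)
  "palintapa" → prefix "palin" already present; 4 new (t, a, p, a)
  "morfentaka" → 10 new (m, o, r, f, e, n, t, a, k, a)
  "vi" → 2 new (v, i)
  "galtorlu" → 8 new (g, a, l, t, o, r, l, u)
  "linkasar" → prefix "linka" already present; 3 new (s, a, r)
  "ka" → 2 new (k, a)
  "morfensar" → prefix "morfen" already present; 3 new (s, a, r)
  "palinrun" → prefix "palin" already present; 3 new (r, u, n)
  "linkaso" → prefix "linkas" already present; 1 new (o)
Total nodes = 10 + 10 + 3 + 4 + 4 + 10 + 2 + 8 + 3 + 2 + 3 + 3 + 1 = 63

63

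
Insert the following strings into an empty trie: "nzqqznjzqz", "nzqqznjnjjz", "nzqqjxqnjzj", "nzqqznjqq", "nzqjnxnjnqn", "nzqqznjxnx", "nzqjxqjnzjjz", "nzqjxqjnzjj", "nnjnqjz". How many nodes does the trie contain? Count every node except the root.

48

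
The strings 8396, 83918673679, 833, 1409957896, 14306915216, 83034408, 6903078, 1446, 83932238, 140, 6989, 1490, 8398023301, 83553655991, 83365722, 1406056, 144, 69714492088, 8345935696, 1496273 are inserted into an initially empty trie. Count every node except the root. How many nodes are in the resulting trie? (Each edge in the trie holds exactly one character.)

Count nodes per top-level branch (shared prefixes stored once):
  '1'-branch (140, 1406056, 1409957896, 14306915216, 144, 1446, 1490, 1496273): 31 nodes
  '6'-branch (6903078, 69714492088, 6989): 18 nodes
  '8'-branch (83034408, 833, 83365722, 8345935696, 83553655991, 83918673679, 83932238, 8396, 8398023301): 53 nodes
Sum: 102

102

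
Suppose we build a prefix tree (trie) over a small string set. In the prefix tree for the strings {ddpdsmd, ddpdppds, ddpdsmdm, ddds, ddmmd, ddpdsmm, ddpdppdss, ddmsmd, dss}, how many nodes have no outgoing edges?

Leaves are exactly the stored words that no other stored word extends.
Those words: "ddds", "ddmmd", "ddmsmd", "ddpdppdss", "ddpdsmdm", "ddpdsmm", "dss"
Leaf count: 7

7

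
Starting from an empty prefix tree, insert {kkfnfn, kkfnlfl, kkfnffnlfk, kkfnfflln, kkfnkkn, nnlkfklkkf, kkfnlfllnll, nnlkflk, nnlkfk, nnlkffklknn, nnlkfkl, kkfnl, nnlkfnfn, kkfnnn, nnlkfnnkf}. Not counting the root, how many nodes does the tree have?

For each word, the new-node count is its length minus the longest prefix already in the trie:
  "kkfnfn" → 6 new (k, k, f, n, f, n)
  "kkfnlfl" → prefix "kkfn" already present; 3 new (l, f, l)
  "kkfnffnlfk" → prefix "kkfnf" already present; 5 new (f, n, l, f, k)
  "kkfnfflln" → prefix "kkfnff" already present; 3 new (l, l, n)
  "kkfnkkn" → prefix "kkfn" already present; 3 new (k, k, n)
  "nnlkfklkkf" → 10 new (n, n, l, k, f, k, l, k, k, f)
  "kkfnlfllnll" → prefix "kkfnlfl" already present; 4 new (l, n, l, l)
  "nnlkflk" → prefix "nnlkf" already present; 2 new (l, k)
  "nnlkfk" → prefix "nnlkfk" already present; 0 new (none)
  "nnlkffklknn" → prefix "nnlkf" already present; 6 new (f, k, l, k, n, n)
  "nnlkfkl" → prefix "nnlkfkl" already present; 0 new (none)
  "kkfnl" → prefix "kkfnl" already present; 0 new (none)
  "nnlkfnfn" → prefix "nnlkf" already present; 3 new (n, f, n)
  "kkfnnn" → prefix "kkfn" already present; 2 new (n, n)
  "nnlkfnnkf" → prefix "nnlkfn" already present; 3 new (n, k, f)
Total nodes = 6 + 3 + 5 + 3 + 3 + 10 + 4 + 2 + 0 + 6 + 0 + 0 + 3 + 2 + 3 = 50

50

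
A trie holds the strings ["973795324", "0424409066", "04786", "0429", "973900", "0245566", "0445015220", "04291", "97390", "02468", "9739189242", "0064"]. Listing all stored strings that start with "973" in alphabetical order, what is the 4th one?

DFS of the "973" subtree visits, in order: "973795324", "97390", "973900", "9739189242"
Position 4: 9739189242

9739189242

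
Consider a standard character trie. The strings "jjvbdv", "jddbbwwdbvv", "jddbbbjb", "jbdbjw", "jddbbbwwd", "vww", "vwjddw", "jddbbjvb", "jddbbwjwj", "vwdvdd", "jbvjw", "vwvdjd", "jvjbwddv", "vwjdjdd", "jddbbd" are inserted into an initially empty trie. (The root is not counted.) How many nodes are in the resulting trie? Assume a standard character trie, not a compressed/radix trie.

62

Count nodes per top-level branch (shared prefixes stored once):
  'j'-branch (jbdbjw, jbvjw, jddbbbjb, jddbbbwwd, jddbbd, jddbbjvb, jddbbwjwj, jddbbwwdbvv, jjvbdv, jvjbwddv): 44 nodes
  'v'-branch (vwdvdd, vwjddw, vwjdjdd, vwvdjd, vww): 18 nodes
Sum: 62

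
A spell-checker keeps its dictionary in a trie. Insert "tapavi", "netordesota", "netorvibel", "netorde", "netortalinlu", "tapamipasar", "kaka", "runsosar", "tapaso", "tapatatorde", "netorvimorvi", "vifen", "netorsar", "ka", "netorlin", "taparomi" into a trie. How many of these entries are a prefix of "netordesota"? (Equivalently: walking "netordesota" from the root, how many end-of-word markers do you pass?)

2

Check each prefix of "netordesota" against the stored set — each match is an end-marker on the path.
Prefixes of the query that are stored words: "netorde", "netordesota"
Count: 2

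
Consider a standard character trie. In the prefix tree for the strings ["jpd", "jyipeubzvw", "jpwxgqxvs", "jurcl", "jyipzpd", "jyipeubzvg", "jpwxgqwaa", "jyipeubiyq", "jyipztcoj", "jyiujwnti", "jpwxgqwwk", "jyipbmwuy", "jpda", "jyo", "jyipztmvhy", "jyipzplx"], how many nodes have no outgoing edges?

15

A leaf is a node with no children — equivalently, the end of a word that is not a proper prefix of any other stored word.
Those words: "jpda", "jpwxgqwaa", "jpwxgqwwk", "jpwxgqxvs", "jurcl", "jyipbmwuy", "jyipeubiyq", "jyipeubzvg", "jyipeubzvw", "jyipzpd", "jyipzplx", "jyipztcoj", "jyipztmvhy", "jyiujwnti", "jyo"
Leaf count: 15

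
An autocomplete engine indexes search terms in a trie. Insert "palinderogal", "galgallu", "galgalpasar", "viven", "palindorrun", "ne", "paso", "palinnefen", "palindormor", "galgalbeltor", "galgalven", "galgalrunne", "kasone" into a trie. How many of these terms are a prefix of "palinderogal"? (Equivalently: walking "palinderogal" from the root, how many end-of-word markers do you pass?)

1

Walk "palinderogal" from the root; an end-of-word marker is hit whenever a stored word is a prefix of "palinderogal".
Prefixes of the query that are stored words: "palinderogal"
Count: 1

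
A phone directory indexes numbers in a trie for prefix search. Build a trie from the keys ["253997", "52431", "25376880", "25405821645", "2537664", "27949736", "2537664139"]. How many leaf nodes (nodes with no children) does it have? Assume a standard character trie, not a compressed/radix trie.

A leaf is a node with no children — equivalently, the end of a word that is not a proper prefix of any other stored word.
Those words: "2537664139", "25376880", "253997", "25405821645", "27949736", "52431"
Leaf count: 6

6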